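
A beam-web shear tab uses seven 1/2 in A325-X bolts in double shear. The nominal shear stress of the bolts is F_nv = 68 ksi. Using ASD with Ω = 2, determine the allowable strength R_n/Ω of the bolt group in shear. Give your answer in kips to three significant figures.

93.5 kips

A_b = π × 0.5² / 4 = 0.1963 in².
R_n = F_nv · A_b · n · n_s = 68 × 0.1963 × 7 × 2 = 186.9 kips.
Allowable strength R_n/Ω = 186.9 / 2 = 93.5 kips.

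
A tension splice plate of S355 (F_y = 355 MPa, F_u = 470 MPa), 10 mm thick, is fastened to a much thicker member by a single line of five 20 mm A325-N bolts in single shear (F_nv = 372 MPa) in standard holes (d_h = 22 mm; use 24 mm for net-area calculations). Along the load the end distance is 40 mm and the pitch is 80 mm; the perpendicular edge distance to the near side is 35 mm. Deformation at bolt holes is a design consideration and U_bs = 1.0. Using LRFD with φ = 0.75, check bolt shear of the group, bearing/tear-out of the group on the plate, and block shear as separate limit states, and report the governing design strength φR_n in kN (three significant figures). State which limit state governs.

438 kN (bolt shear governs)

Bolt shear: A_b = π·20²/4 = 314.2 mm²; R_n = 372 × 314.2 × 5 × 1 / 1000 = 584.3 kN → 0.75 × 584.3 = 438 kN.
Bearing: edge l_c = 29, r_n = 163.6 kN; interior l_c = 58, r_n = 225.6 kN; R_n = 163.6 + 4·225.6 = 1066 kN → 799 kN.
Block shear: A_gv = 3600, A_nv = 2520, A_nt = 230 mm²; R_n = min(0.6F_uA_nv, 0.6F_yA_gv) + U_bs·F_u·A_nt = 818.7 kN → 614 kN.
Bolt shear governs: 438 kN.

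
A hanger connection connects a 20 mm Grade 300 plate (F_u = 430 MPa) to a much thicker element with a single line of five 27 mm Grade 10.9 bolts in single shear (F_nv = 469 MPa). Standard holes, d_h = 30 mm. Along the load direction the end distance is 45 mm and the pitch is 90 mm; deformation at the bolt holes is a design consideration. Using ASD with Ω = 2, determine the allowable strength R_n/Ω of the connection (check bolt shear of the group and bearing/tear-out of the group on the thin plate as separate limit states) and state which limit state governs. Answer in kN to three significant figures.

Bolt shear: A_b = π·27²/4 = 572.6 mm²; R_n = 469 × 572.6 × 5 × 1 / 1000 = 1343 kN → 1343 / 2 = 671 kN.
Bearing (1.2 l_c t F_u ≤ 2.4 d t F_u): upper limit = 2.4·27·20·430 / 1000 = 557.3 kN.
  Edge l_c = 45 − 30/2 = 30 → r_n = 309.6 kN; interior l_c = 90 − 30 = 60 → r_n = 557.3 kN.
  R_n,bearing = 1·309.6 + 4·557.3 = 2539 kN → 2539 / 2 = 1270 kN.
Bolt shear governs: 671 kN.

671 kN (bolt shear governs)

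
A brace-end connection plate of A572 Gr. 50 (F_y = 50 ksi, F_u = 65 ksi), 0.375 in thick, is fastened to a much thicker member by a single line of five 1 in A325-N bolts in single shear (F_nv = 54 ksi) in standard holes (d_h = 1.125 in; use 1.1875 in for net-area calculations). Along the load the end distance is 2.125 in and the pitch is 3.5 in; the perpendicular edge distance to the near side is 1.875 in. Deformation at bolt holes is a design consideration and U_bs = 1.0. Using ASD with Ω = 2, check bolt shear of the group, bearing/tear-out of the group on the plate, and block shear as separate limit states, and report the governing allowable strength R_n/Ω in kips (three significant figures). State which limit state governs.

94.5 kips (block shear governs)

Bolt shear: A_b = π·1²/4 = 0.7854 in²; R_n = 54 × 0.7854 × 5 × 1 = 212.1 kips → 212.1 / 2 = 106 kips.
Bearing: edge l_c = 1.562, r_n = 45.7 kips; interior l_c = 2.375, r_n = 58.5 kips; R_n = 45.7 + 4·58.5 = 279.7 kips → 140 kips.
Block shear: A_gv = 6.047, A_nv = 4.043, A_nt = 0.4805 in²; R_n = min(0.6F_uA_nv, 0.6F_yA_gv) + U_bs·F_u·A_nt = 188.9 kips → 94.5 kips.
Block shear governs: 94.5 kips.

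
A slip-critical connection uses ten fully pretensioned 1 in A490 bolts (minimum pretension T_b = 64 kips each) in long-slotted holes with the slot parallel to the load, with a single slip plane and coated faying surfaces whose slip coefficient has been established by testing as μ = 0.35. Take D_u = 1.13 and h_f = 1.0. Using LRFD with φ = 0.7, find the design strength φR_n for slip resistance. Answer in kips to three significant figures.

177 kips

R_n = μ · D_u · h_f · T_b · n_s · n_b = 0.35 × 1.13 × 1.0 × 64 × 1 × 10 = 253.1 kips.
Design strength φR_n = 0.7 × 253.1 = 177 kips.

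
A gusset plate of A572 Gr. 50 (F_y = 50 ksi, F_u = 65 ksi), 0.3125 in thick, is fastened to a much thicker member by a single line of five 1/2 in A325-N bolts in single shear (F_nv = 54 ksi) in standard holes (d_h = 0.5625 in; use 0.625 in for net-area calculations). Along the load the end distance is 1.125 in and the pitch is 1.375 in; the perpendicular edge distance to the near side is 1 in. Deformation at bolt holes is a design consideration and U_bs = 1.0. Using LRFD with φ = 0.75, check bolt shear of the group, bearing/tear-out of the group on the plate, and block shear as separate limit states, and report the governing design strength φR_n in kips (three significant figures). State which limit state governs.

39.8 kips (bolt shear governs)

Bolt shear: A_b = π·0.5²/4 = 0.1963 in²; R_n = 54 × 0.1963 × 5 × 1 = 53.01 kips → 0.75 × 53.01 = 39.8 kips.
Bearing: edge l_c = 0.8438, r_n = 20.57 kips; interior l_c = 0.8125, r_n = 19.8 kips; R_n = 20.57 + 4·19.8 = 99.79 kips → 74.8 kips.
Block shear: A_gv = 2.07, A_nv = 1.191, A_nt = 0.2148 in²; R_n = min(0.6F_uA_nv, 0.6F_yA_gv) + U_bs·F_u·A_nt = 60.43 kips → 45.3 kips.
Bolt shear governs: 39.8 kips.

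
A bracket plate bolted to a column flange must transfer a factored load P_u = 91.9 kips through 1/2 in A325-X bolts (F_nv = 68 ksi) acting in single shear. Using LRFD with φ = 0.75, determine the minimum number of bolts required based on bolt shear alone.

A_b = π·0.5²/4 = 0.1963 in².
Per-bolt design strength φR_n = 0.75 × 68 × 0.1963 × 1 = 10.01 kips.
n ≥ 91.9 / 10.01 = 9.177 → use 10 bolts.

10 bolts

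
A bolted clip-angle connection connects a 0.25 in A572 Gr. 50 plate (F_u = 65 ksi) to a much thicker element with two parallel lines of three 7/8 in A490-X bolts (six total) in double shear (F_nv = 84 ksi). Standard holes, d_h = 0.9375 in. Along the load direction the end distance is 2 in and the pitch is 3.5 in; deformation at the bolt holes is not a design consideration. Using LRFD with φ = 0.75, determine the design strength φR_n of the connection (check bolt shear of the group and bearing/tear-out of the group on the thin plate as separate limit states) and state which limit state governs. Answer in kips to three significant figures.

Bolt shear: A_b = π·0.875²/4 = 0.6013 in²; R_n = 84 × 0.6013 × 6 × 2 = 606.1 kips → 0.75 × 606.1 = 455 kips.
Bearing (1.5 l_c t F_u ≤ 3.0 d t F_u): upper limit = 3.0·0.875·0.25·65 = 42.66 kips.
  Edge l_c = 2 − 0.9375/2 = 1.531 → r_n = 37.32 kips; interior l_c = 3.5 − 0.9375 = 2.562 → r_n = 42.66 kips.
  R_n,bearing = 2·37.32 + 4·42.66 = 245.3 kips → 0.75 × 245.3 = 184 kips.
Bearing governs: 184 kips.

184 kips (bearing governs)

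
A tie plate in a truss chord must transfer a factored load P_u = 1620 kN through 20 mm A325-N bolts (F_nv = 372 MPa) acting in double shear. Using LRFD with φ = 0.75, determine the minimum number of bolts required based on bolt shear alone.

10 bolts

A_b = π·20²/4 = 314.2 mm².
Per-bolt design strength φR_n = 0.75 × 372 × 314.2 × 2 / 1000 = 175.3 kN.
n ≥ 1620 / 175.3 = 9.241 → use 10 bolts.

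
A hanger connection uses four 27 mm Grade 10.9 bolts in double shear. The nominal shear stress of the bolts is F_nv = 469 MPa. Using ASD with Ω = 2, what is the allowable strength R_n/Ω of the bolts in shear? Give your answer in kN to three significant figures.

A_b = π × 27² / 4 = 572.6 mm².
R_n = F_nv · A_b · n · n_s = 469 × 572.6 × 4 × 2 / 1000 = 2148 kN.
Allowable strength R_n/Ω = 2148 / 2 = 1070 kN.

1070 kN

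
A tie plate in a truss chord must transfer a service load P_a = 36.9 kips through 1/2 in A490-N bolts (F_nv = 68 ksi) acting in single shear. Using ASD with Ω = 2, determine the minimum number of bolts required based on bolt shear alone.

6 bolts

A_b = π·0.5²/4 = 0.1963 in².
Per-bolt allowable strength R_n/Ω = 68 × 0.1963 × 1 / 2 = 6.676 kips.
n ≥ 36.9 / 6.676 = 5.527 → use 6 bolts.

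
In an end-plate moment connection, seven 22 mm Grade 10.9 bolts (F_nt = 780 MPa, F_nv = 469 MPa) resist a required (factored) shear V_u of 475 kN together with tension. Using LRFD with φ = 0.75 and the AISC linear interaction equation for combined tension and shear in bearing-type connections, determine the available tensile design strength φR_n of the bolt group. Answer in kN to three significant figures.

A_b = π·22²/4 = 380.1 mm²; f_rv = 475 × 1000 / (7 × 380.1) = 178.5 MPa.
F'_nt = 1.3 F_nt − (F_nt / φF_nv) f_rv = 1.3·780 − (780/(0.75·469))·178.5 = 618.2 MPa, capped at F_nt → F'_nt = 618.2 MPa.
R_n = F'_nt · A_b · n = 618.2 × 380.1 × 7 / 1000 = 1645 kN.
Design strength φR_n = 0.75 × 1645 = 1230 kN.

1230 kN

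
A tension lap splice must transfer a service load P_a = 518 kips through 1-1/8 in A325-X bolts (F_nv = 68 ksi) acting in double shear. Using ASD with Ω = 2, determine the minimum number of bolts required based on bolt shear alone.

8 bolts

A_b = π·1.125²/4 = 0.994 in².
Per-bolt allowable strength R_n/Ω = 68 × 0.994 × 2 / 2 = 67.59 kips.
n ≥ 518 / 67.59 = 7.663 → use 8 bolts.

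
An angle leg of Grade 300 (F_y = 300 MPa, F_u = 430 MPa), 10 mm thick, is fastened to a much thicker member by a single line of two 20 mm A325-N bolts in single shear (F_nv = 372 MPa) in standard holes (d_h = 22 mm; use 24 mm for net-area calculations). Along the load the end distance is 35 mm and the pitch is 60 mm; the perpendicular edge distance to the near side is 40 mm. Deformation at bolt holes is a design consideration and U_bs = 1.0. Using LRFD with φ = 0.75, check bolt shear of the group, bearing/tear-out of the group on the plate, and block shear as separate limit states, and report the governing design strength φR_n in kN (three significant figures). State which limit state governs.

Bolt shear: A_b = π·20²/4 = 314.2 mm²; R_n = 372 × 314.2 × 2 × 1 / 1000 = 233.7 kN → 0.75 × 233.7 = 175 kN.
Bearing: edge l_c = 24, r_n = 123.8 kN; interior l_c = 38, r_n = 196.1 kN; R_n = 123.8 + 1·196.1 = 319.9 kN → 240 kN.
Block shear: A_gv = 950, A_nv = 590, A_nt = 280 mm²; R_n = min(0.6F_uA_nv, 0.6F_yA_gv) + U_bs·F_u·A_nt = 272.6 kN → 204 kN.
Bolt shear governs: 175 kN.

175 kN (bolt shear governs)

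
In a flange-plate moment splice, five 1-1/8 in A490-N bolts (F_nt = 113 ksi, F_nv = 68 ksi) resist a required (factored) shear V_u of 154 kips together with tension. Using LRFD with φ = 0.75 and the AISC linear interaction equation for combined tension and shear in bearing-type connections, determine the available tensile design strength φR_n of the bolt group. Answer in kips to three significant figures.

A_b = π·1.125²/4 = 0.994 in²; f_rv = 154 / (5 × 0.994) = 30.99 ksi.
F'_nt = 1.3 F_nt − (F_nt / φF_nv) f_rv = 1.3·113 − (113/(0.75·68))·30.99 = 78.25 ksi, capped at F_nt → F'_nt = 78.25 ksi.
R_n = F'_nt · A_b · n = 78.25 × 0.994 × 5 = 388.9 kips.
Design strength φR_n = 0.75 × 388.9 = 292 kips.

292 kips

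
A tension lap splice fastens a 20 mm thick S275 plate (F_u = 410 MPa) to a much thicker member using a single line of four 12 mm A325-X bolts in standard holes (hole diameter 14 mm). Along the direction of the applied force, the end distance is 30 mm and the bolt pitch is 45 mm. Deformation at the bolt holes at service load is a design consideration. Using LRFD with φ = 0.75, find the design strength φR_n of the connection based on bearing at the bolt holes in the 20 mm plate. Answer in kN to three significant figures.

701 kN

Per bolt r_n = 1.2 l_c t F_u ≤ 2.4 d t F_u; upper limit = 2.4 × 12 × 20 × 410 / 1000 = 236.2 kN.
Edge bolt: l_c = 30 − 14/2 = 23 mm → 1.2 × 23 × 20 × 410 / 1000 = 226.3 → r_n = 226.3 kN.
Interior bolts: l_c = 45 − 14 = 31 mm → 1.2 × 31 × 20 × 410 / 1000 = 305 → r_n = 236.2 kN.
R_n = 1 × 226.3 + 3 × 236.2 = 934.8 kN.
Design strength φR_n = 0.75 × 934.8 = 701 kN.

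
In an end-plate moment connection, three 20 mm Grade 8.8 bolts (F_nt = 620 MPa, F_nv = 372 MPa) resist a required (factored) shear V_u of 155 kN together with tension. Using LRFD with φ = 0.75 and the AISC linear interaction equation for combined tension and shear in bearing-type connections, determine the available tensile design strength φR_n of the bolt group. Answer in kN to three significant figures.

A_b = π·20²/4 = 314.2 mm²; f_rv = 155 × 1000 / (3 × 314.2) = 164.5 MPa.
F'_nt = 1.3 F_nt − (F_nt / φF_nv) f_rv = 1.3·620 − (620/(0.75·372))·164.5 = 440.5 MPa, capped at F_nt → F'_nt = 440.5 MPa.
R_n = F'_nt · A_b · n = 440.5 × 314.2 × 3 / 1000 = 415.2 kN.
Design strength φR_n = 0.75 × 415.2 = 311 kN.

311 kN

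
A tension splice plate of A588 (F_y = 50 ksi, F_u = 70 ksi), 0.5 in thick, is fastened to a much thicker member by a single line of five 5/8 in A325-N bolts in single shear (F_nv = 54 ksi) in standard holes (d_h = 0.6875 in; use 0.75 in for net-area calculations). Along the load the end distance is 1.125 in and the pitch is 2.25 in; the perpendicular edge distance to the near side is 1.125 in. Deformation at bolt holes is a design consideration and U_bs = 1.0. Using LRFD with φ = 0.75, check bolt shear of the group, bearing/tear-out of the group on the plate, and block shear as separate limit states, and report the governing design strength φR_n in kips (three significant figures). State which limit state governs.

62.1 kips (bolt shear governs)

Bolt shear: A_b = π·0.625²/4 = 0.3068 in²; R_n = 54 × 0.3068 × 5 × 1 = 82.83 kips → 0.75 × 82.83 = 62.1 kips.
Bearing: edge l_c = 0.7812, r_n = 32.81 kips; interior l_c = 1.562, r_n = 52.5 kips; R_n = 32.81 + 4·52.5 = 242.8 kips → 182 kips.
Block shear: A_gv = 5.062, A_nv = 3.375, A_nt = 0.375 in²; R_n = min(0.6F_uA_nv, 0.6F_yA_gv) + U_bs·F_u·A_nt = 168 kips → 126 kips.
Bolt shear governs: 62.1 kips.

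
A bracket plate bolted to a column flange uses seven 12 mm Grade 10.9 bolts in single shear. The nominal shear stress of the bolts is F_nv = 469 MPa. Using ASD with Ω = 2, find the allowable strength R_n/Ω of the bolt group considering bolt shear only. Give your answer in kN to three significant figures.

A_b = π × 12² / 4 = 113.1 mm².
R_n = F_nv · A_b · n · n_s = 469 × 113.1 × 7 × 1 / 1000 = 371.3 kN.
Allowable strength R_n/Ω = 371.3 / 2 = 186 kN.

186 kN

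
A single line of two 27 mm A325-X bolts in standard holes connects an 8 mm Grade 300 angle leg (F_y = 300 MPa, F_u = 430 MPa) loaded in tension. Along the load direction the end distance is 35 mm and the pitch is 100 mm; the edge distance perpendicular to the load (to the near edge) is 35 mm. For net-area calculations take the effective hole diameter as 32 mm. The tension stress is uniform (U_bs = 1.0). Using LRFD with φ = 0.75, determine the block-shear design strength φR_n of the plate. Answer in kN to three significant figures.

184 kN

Shear plane L_v = 35 + 1·100 = 135 mm; A_gv = 135 × 8 = 1080 mm².
A_nv = (135 − 1.5·32) × 8 = 696 mm².
A_nt = (35 − 0.5·32) × 8 = 152 mm².
0.6 F_u A_nv = 179.6 kN; 0.6 F_y A_gv = 194.4 kN → shear rupture governs the shear term.
R_n = 179.6 + 1.0 × 430 × 152 / 1000 = 244.9 kN.
Design strength φR_n = 0.75 × 244.9 = 184 kN.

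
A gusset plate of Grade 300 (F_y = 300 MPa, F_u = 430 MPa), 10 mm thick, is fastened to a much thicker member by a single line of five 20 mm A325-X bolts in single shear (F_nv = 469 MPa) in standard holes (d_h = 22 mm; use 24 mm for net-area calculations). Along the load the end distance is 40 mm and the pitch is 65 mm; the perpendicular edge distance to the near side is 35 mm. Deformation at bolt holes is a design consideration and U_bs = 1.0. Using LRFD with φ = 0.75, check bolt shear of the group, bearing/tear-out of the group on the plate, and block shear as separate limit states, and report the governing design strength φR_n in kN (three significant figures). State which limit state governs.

446 kN (block shear governs)

Bolt shear: A_b = π·20²/4 = 314.2 mm²; R_n = 469 × 314.2 × 5 × 1 / 1000 = 736.7 kN → 0.75 × 736.7 = 553 kN.
Bearing: edge l_c = 29, r_n = 149.6 kN; interior l_c = 43, r_n = 206.4 kN; R_n = 149.6 + 4·206.4 = 975.2 kN → 731 kN.
Block shear: A_gv = 3000, A_nv = 1920, A_nt = 230 mm²; R_n = min(0.6F_uA_nv, 0.6F_yA_gv) + U_bs·F_u·A_nt = 594.3 kN → 446 kN.
Block shear governs: 446 kN.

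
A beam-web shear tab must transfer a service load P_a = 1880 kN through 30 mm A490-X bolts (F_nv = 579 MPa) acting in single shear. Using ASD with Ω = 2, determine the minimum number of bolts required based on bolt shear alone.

A_b = π·30²/4 = 706.9 mm².
Per-bolt allowable strength R_n/Ω = 579 × 706.9 × 1 / 1000 / 2 = 204.6 kN.
n ≥ 1880 / 204.6 = 9.187 → use 10 bolts.

10 bolts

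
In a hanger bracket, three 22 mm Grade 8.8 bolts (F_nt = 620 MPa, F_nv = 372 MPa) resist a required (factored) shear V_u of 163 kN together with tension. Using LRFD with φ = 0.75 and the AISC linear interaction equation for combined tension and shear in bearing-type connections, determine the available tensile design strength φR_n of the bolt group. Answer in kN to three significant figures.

418 kN

A_b = π·22²/4 = 380.1 mm²; f_rv = 163 × 1000 / (3 × 380.1) = 142.9 MPa.
F'_nt = 1.3 F_nt − (F_nt / φF_nv) f_rv = 1.3·620 − (620/(0.75·372))·142.9 = 488.4 MPa, capped at F_nt → F'_nt = 488.4 MPa.
R_n = F'_nt · A_b · n = 488.4 × 380.1 × 3 / 1000 = 556.9 kN.
Design strength φR_n = 0.75 × 556.9 = 418 kN.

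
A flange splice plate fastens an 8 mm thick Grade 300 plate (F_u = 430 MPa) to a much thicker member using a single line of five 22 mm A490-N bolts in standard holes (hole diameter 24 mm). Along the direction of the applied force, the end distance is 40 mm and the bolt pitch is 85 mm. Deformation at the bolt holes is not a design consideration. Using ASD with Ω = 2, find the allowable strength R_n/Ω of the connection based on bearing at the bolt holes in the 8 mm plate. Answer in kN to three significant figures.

526 kN

Per bolt r_n = 1.5 l_c t F_u ≤ 3.0 d t F_u; upper limit = 3.0 × 22 × 8 × 430 / 1000 = 227 kN.
Edge bolt: l_c = 40 − 24/2 = 28 mm → 1.5 × 28 × 8 × 430 / 1000 = 144.5 → r_n = 144.5 kN.
Interior bolts: l_c = 85 − 24 = 61 mm → 1.5 × 61 × 8 × 430 / 1000 = 314.8 → r_n = 227 kN.
R_n = 1 × 144.5 + 4 × 227 = 1053 kN.
Allowable strength R_n/Ω = 1053 / 2 = 526 kN.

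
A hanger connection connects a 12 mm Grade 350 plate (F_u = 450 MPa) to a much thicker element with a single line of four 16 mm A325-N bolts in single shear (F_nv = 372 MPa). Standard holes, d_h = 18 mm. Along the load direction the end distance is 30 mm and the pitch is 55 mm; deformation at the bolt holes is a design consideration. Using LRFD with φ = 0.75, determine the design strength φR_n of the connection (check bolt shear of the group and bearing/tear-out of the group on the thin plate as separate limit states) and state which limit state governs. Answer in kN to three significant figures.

Bolt shear: A_b = π·16²/4 = 201.1 mm²; R_n = 372 × 201.1 × 4 × 1 / 1000 = 299.2 kN → 0.75 × 299.2 = 224 kN.
Bearing (1.2 l_c t F_u ≤ 2.4 d t F_u): upper limit = 2.4·16·12·450 / 1000 = 207.4 kN.
  Edge l_c = 30 − 18/2 = 21 → r_n = 136.1 kN; interior l_c = 55 − 18 = 37 → r_n = 207.4 kN.
  R_n,bearing = 1·136.1 + 3·207.4 = 758.2 kN → 0.75 × 758.2 = 569 kN.
Bolt shear governs: 224 kN.

224 kN (bolt shear governs)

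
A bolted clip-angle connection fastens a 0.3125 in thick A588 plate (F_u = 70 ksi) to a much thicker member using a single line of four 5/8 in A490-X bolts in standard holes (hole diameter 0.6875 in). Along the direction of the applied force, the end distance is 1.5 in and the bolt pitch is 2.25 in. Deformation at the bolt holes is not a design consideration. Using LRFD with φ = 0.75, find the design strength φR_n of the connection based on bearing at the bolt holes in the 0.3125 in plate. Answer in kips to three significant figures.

121 kips

Per bolt r_n = 1.5 l_c t F_u ≤ 3.0 d t F_u; upper limit = 3.0 × 0.625 × 0.3125 × 70 = 41.02 kips.
Edge bolt: l_c = 1.5 − 0.6875/2 = 1.156 in → 1.5 × 1.156 × 0.3125 × 70 = 37.94 → r_n = 37.94 kips.
Interior bolts: l_c = 2.25 − 0.6875 = 1.562 in → 1.5 × 1.562 × 0.3125 × 70 = 51.27 → r_n = 41.02 kips.
R_n = 1 × 37.94 + 3 × 41.02 = 161 kips.
Design strength φR_n = 0.75 × 161 = 121 kips.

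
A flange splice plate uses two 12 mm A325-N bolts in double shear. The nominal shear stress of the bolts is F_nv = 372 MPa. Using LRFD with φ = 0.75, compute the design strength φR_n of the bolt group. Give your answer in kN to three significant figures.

A_b = π × 12² / 4 = 113.1 mm².
R_n = F_nv · A_b · n · n_s = 372 × 113.1 × 2 × 2 / 1000 = 168.3 kN.
Design strength φR_n = 0.75 × 168.3 = 126 kN.

126 kN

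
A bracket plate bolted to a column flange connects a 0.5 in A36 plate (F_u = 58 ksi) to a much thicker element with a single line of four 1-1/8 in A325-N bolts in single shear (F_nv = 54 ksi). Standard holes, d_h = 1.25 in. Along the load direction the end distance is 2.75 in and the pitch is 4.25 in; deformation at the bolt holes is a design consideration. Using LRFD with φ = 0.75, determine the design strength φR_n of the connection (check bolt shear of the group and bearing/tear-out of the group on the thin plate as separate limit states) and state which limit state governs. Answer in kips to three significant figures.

Bolt shear: A_b = π·1.125²/4 = 0.994 in²; R_n = 54 × 0.994 × 4 × 1 = 214.7 kips → 0.75 × 214.7 = 161 kips.
Bearing (1.2 l_c t F_u ≤ 2.4 d t F_u): upper limit = 2.4·1.125·0.5·58 = 78.3 kips.
  Edge l_c = 2.75 − 1.25/2 = 2.125 → r_n = 73.95 kips; interior l_c = 4.25 − 1.25 = 3 → r_n = 78.3 kips.
  R_n,bearing = 1·73.95 + 3·78.3 = 308.8 kips → 0.75 × 308.8 = 232 kips.
Bolt shear governs: 161 kips.

161 kips (bolt shear governs)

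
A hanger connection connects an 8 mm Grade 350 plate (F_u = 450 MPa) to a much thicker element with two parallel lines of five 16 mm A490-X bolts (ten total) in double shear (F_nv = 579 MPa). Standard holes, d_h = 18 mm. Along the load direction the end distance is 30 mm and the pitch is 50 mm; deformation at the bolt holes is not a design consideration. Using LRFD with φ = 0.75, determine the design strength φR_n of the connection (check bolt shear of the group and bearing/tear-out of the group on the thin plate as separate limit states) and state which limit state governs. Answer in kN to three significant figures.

1210 kN (bearing governs)

Bolt shear: A_b = π·16²/4 = 201.1 mm²; R_n = 579 × 201.1 × 10 × 2 / 1000 = 2328 kN → 0.75 × 2328 = 1750 kN.
Bearing (1.5 l_c t F_u ≤ 3.0 d t F_u): upper limit = 3.0·16·8·450 / 1000 = 172.8 kN.
  Edge l_c = 30 − 18/2 = 21 → r_n = 113.4 kN; interior l_c = 50 − 18 = 32 → r_n = 172.8 kN.
  R_n,bearing = 2·113.4 + 8·172.8 = 1609 kN → 0.75 × 1609 = 1210 kN.
Bearing governs: 1210 kN.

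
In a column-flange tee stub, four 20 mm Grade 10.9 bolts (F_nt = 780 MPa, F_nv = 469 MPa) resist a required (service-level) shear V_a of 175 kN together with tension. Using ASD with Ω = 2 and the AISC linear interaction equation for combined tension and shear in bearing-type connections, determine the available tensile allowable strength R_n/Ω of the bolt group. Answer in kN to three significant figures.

A_b = π·20²/4 = 314.2 mm²; f_rv = 175 × 1000 / (4 × 314.2) = 139.3 MPa.
F'_nt = 1.3 F_nt − (Ω F_nt / F_nv) f_rv = 1.3·780 − (2·780/469)·139.3 = 550.8 MPa, capped at F_nt → F'_nt = 550.8 MPa.
R_n = F'_nt · A_b · n = 550.8 × 314.2 × 4 / 1000 = 692.1 kN.
Allowable strength R_n/Ω = 692.1 / 2 = 346 kN.

346 kN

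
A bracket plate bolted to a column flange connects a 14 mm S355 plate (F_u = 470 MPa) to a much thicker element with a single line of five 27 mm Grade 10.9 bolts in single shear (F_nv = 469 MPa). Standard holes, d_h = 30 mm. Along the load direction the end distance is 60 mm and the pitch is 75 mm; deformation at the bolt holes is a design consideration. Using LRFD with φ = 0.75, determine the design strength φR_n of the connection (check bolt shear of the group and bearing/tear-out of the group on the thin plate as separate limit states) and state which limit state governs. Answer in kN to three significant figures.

1010 kN (bolt shear governs)

Bolt shear: A_b = π·27²/4 = 572.6 mm²; R_n = 469 × 572.6 × 5 × 1 / 1000 = 1343 kN → 0.75 × 1343 = 1010 kN.
Bearing (1.2 l_c t F_u ≤ 2.4 d t F_u): upper limit = 2.4·27·14·470 / 1000 = 426.4 kN.
  Edge l_c = 60 − 30/2 = 45 → r_n = 355.3 kN; interior l_c = 75 − 30 = 45 → r_n = 355.3 kN.
  R_n,bearing = 1·355.3 + 4·355.3 = 1777 kN → 0.75 × 1777 = 1330 kN.
Bolt shear governs: 1010 kN.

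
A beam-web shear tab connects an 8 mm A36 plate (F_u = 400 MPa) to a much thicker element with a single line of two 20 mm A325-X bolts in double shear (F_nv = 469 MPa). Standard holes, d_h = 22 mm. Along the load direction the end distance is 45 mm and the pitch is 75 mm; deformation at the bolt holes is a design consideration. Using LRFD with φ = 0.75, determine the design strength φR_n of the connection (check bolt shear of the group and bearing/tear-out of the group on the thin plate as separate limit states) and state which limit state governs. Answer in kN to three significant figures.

Bolt shear: A_b = π·20²/4 = 314.2 mm²; R_n = 469 × 314.2 × 2 × 2 / 1000 = 589.4 kN → 0.75 × 589.4 = 442 kN.
Bearing (1.2 l_c t F_u ≤ 2.4 d t F_u): upper limit = 2.4·20·8·400 / 1000 = 153.6 kN.
  Edge l_c = 45 − 22/2 = 34 → r_n = 130.6 kN; interior l_c = 75 − 22 = 53 → r_n = 153.6 kN.
  R_n,bearing = 1·130.6 + 1·153.6 = 284.2 kN → 0.75 × 284.2 = 213 kN.
Bearing governs: 213 kN.

213 kN (bearing governs)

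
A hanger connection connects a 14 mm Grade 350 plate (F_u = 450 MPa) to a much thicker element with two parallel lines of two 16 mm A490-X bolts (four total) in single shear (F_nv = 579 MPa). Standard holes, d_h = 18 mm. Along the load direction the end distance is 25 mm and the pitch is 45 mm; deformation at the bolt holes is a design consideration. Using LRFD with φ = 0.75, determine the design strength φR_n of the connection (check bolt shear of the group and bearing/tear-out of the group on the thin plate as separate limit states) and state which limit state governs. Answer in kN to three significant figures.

Bolt shear: A_b = π·16²/4 = 201.1 mm²; R_n = 579 × 201.1 × 4 × 1 / 1000 = 465.7 kN → 0.75 × 465.7 = 349 kN.
Bearing (1.2 l_c t F_u ≤ 2.4 d t F_u): upper limit = 2.4·16·14·450 / 1000 = 241.9 kN.
  Edge l_c = 25 − 18/2 = 16 → r_n = 121 kN; interior l_c = 45 − 18 = 27 → r_n = 204.1 kN.
  R_n,bearing = 2·121 + 2·204.1 = 650.2 kN → 0.75 × 650.2 = 488 kN.
Bolt shear governs: 349 kN.

349 kN (bolt shear governs)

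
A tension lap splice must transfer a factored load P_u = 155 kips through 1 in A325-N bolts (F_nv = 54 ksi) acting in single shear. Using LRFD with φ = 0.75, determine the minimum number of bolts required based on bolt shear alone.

5 bolts

A_b = π·1²/4 = 0.7854 in².
Per-bolt design strength φR_n = 0.75 × 54 × 0.7854 × 1 = 31.81 kips.
n ≥ 155 / 31.81 = 4.873 → use 5 bolts.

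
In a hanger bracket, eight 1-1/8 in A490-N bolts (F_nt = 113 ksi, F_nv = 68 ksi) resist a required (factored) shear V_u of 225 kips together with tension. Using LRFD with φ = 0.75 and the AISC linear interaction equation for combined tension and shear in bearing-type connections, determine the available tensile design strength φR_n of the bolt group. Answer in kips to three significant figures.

A_b = π·1.125²/4 = 0.994 in²; f_rv = 225 / (8 × 0.994) = 28.29 ksi.
F'_nt = 1.3 F_nt − (F_nt / φF_nv) f_rv = 1.3·113 − (113/(0.75·68))·28.29 = 84.21 ksi, capped at F_nt → F'_nt = 84.21 ksi.
R_n = F'_nt · A_b · n = 84.21 × 0.994 × 8 = 669.6 kips.
Design strength φR_n = 0.75 × 669.6 = 502 kips.

502 kips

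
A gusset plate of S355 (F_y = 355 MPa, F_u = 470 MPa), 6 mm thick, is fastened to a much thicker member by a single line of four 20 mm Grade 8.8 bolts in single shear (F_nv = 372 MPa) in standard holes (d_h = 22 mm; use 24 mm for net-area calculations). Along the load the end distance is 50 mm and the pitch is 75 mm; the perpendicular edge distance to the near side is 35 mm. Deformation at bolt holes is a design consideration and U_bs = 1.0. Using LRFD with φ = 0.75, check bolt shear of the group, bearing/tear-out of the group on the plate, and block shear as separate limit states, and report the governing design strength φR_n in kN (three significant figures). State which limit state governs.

Bolt shear: A_b = π·20²/4 = 314.2 mm²; R_n = 372 × 314.2 × 4 × 1 / 1000 = 467.5 kN → 0.75 × 467.5 = 351 kN.
Bearing: edge l_c = 39, r_n = 132 kN; interior l_c = 53, r_n = 135.4 kN; R_n = 132 + 3·135.4 = 538.1 kN → 404 kN.
Block shear: A_gv = 1650, A_nv = 1146, A_nt = 138 mm²; R_n = min(0.6F_uA_nv, 0.6F_yA_gv) + U_bs·F_u·A_nt = 388 kN → 291 kN.
Block shear governs: 291 kN.

291 kN (block shear governs)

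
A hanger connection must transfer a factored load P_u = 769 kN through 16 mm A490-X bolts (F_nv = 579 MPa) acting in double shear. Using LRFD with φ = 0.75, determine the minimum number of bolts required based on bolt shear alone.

5 bolts

A_b = π·16²/4 = 201.1 mm².
Per-bolt design strength φR_n = 0.75 × 579 × 201.1 × 2 / 1000 = 174.6 kN.
n ≥ 769 / 174.6 = 4.404 → use 5 bolts.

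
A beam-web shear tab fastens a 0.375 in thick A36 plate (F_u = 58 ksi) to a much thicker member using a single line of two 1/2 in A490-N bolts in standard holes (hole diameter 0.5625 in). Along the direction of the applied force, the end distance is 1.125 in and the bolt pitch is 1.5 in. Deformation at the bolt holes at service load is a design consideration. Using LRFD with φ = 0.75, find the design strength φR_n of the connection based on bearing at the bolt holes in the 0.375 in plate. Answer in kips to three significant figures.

Per bolt r_n = 1.2 l_c t F_u ≤ 2.4 d t F_u; upper limit = 2.4 × 0.5 × 0.375 × 58 = 26.1 kips.
Edge bolt: l_c = 1.125 − 0.5625/2 = 0.8438 in → 1.2 × 0.8438 × 0.375 × 58 = 22.02 → r_n = 22.02 kips.
Interior bolts: l_c = 1.5 − 0.5625 = 0.9375 in → 1.2 × 0.9375 × 0.375 × 58 = 24.47 → r_n = 24.47 kips.
R_n = 1 × 22.02 + 1 × 24.47 = 46.49 kips.
Design strength φR_n = 0.75 × 46.49 = 34.9 kips.

34.9 kips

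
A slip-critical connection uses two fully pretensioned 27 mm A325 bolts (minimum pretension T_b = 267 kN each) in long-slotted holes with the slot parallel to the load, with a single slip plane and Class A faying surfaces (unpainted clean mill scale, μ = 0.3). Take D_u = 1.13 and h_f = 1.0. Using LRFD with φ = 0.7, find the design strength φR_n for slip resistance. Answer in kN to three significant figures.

127 kN

R_n = μ · D_u · h_f · T_b · n_s · n_b = 0.3 × 1.13 × 1.0 × 267 × 1 × 2 = 181 kN.
Design strength φR_n = 0.7 × 181 = 127 kN.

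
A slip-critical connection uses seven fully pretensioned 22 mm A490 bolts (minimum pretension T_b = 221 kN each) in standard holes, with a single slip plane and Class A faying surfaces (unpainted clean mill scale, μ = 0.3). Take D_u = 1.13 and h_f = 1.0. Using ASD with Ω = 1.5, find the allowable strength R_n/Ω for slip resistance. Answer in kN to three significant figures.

350 kN

R_n = μ · D_u · h_f · T_b · n_s · n_b = 0.3 × 1.13 × 1.0 × 221 × 1 × 7 = 524.4 kN.
Allowable strength R_n/Ω = 524.4 / 1.5 = 350 kN.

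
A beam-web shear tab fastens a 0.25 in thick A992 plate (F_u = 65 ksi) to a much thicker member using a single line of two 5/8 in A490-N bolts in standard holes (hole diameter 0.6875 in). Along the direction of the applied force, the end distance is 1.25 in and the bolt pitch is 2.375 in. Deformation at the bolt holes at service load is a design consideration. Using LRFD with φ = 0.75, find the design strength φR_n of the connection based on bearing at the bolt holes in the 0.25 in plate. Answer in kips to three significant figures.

Per bolt r_n = 1.2 l_c t F_u ≤ 2.4 d t F_u; upper limit = 2.4 × 0.625 × 0.25 × 65 = 24.38 kips.
Edge bolt: l_c = 1.25 − 0.6875/2 = 0.9062 in → 1.2 × 0.9062 × 0.25 × 65 = 17.67 → r_n = 17.67 kips.
Interior bolts: l_c = 2.375 − 0.6875 = 1.688 in → 1.2 × 1.688 × 0.25 × 65 = 32.91 → r_n = 24.38 kips.
R_n = 1 × 17.67 + 1 × 24.38 = 42.05 kips.
Design strength φR_n = 0.75 × 42.05 = 31.5 kips.

31.5 kips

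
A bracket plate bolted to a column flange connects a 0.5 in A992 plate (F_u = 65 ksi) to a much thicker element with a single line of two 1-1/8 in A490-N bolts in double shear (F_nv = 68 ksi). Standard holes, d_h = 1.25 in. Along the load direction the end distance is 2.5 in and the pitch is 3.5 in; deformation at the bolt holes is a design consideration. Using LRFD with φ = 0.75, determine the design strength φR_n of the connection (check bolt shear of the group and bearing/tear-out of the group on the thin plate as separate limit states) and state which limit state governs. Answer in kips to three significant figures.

121 kips (bearing governs)

Bolt shear: A_b = π·1.125²/4 = 0.994 in²; R_n = 68 × 0.994 × 2 × 2 = 270.4 kips → 0.75 × 270.4 = 203 kips.
Bearing (1.2 l_c t F_u ≤ 2.4 d t F_u): upper limit = 2.4·1.125·0.5·65 = 87.75 kips.
  Edge l_c = 2.5 − 1.25/2 = 1.875 → r_n = 73.12 kips; interior l_c = 3.5 − 1.25 = 2.25 → r_n = 87.75 kips.
  R_n,bearing = 1·73.12 + 1·87.75 = 160.9 kips → 0.75 × 160.9 = 121 kips.
Bearing governs: 121 kips.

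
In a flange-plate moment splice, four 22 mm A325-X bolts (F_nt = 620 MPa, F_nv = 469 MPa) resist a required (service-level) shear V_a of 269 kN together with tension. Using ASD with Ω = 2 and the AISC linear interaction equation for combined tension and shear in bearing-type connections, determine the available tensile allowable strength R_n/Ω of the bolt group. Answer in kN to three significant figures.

A_b = π·22²/4 = 380.1 mm²; f_rv = 269 × 1000 / (4 × 380.1) = 176.9 MPa.
F'_nt = 1.3 F_nt − (Ω F_nt / F_nv) f_rv = 1.3·620 − (2·620/469)·176.9 = 338.3 MPa, capped at F_nt → F'_nt = 338.3 MPa.
R_n = F'_nt · A_b · n = 338.3 × 380.1 × 4 / 1000 = 514.3 kN.
Allowable strength R_n/Ω = 514.3 / 2 = 257 kN.

257 kN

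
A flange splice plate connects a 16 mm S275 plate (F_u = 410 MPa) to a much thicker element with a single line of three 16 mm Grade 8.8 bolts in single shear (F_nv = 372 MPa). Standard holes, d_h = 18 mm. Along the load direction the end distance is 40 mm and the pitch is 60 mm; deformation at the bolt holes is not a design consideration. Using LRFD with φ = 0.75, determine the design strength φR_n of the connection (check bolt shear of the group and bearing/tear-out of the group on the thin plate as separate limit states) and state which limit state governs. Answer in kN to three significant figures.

168 kN (bolt shear governs)

Bolt shear: A_b = π·16²/4 = 201.1 mm²; R_n = 372 × 201.1 × 3 × 1 / 1000 = 224.4 kN → 0.75 × 224.4 = 168 kN.
Bearing (1.5 l_c t F_u ≤ 3.0 d t F_u): upper limit = 3.0·16·16·410 / 1000 = 314.9 kN.
  Edge l_c = 40 − 18/2 = 31 → r_n = 305 kN; interior l_c = 60 − 18 = 42 → r_n = 314.9 kN.
  R_n,bearing = 1·305 + 2·314.9 = 934.8 kN → 0.75 × 934.8 = 701 kN.
Bolt shear governs: 168 kN.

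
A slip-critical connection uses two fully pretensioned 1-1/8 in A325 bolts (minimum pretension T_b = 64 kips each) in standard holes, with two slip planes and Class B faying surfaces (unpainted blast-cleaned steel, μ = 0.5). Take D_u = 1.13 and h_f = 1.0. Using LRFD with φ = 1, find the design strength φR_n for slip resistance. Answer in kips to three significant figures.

145 kips

R_n = μ · D_u · h_f · T_b · n_s · n_b = 0.5 × 1.13 × 1.0 × 64 × 2 × 2 = 144.6 kips.
Design strength φR_n = 1 × 144.6 = 145 kips.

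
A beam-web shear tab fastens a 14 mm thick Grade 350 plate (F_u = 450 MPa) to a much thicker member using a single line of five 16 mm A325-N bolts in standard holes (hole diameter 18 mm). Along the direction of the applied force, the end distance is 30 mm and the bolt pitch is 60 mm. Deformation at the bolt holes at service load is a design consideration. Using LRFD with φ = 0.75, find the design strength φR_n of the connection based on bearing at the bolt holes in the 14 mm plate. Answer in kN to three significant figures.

845 kN

Per bolt r_n = 1.2 l_c t F_u ≤ 2.4 d t F_u; upper limit = 2.4 × 16 × 14 × 450 / 1000 = 241.9 kN.
Edge bolt: l_c = 30 − 18/2 = 21 mm → 1.2 × 21 × 14 × 450 / 1000 = 158.8 → r_n = 158.8 kN.
Interior bolts: l_c = 60 − 18 = 42 mm → 1.2 × 42 × 14 × 450 / 1000 = 317.5 → r_n = 241.9 kN.
R_n = 1 × 158.8 + 4 × 241.9 = 1126 kN.
Design strength φR_n = 0.75 × 1126 = 845 kN.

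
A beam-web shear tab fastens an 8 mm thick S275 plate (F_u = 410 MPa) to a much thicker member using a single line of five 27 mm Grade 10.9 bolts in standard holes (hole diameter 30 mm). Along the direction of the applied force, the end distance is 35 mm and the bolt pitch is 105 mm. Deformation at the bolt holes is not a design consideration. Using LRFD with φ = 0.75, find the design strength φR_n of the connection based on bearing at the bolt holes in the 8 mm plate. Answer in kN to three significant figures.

871 kN

Per bolt r_n = 1.5 l_c t F_u ≤ 3.0 d t F_u; upper limit = 3.0 × 27 × 8 × 410 / 1000 = 265.7 kN.
Edge bolt: l_c = 35 − 30/2 = 20 mm → 1.5 × 20 × 8 × 410 / 1000 = 98.4 → r_n = 98.4 kN.
Interior bolts: l_c = 105 − 30 = 75 mm → 1.5 × 75 × 8 × 410 / 1000 = 369 → r_n = 265.7 kN.
R_n = 1 × 98.4 + 4 × 265.7 = 1161 kN.
Design strength φR_n = 0.75 × 1161 = 871 kN.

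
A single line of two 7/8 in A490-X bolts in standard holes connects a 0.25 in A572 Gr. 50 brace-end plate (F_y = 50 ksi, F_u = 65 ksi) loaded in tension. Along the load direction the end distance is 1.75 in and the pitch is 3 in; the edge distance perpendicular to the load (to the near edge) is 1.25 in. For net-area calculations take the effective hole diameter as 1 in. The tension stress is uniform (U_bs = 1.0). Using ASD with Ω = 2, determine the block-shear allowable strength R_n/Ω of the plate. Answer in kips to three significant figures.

21.9 kips

Shear plane L_v = 1.75 + 1·3 = 4.75 in; A_gv = 4.75 × 0.25 = 1.188 in².
A_nv = (4.75 − 1.5·1) × 0.25 = 0.8125 in².
A_nt = (1.25 − 0.5·1) × 0.25 = 0.1875 in².
0.6 F_u A_nv = 31.69 kips; 0.6 F_y A_gv = 35.62 kips → shear rupture governs the shear term.
R_n = 31.69 + 1.0 × 65 × 0.1875 = 43.88 kips.
Allowable strength R_n/Ω = 43.88 / 2 = 21.9 kips.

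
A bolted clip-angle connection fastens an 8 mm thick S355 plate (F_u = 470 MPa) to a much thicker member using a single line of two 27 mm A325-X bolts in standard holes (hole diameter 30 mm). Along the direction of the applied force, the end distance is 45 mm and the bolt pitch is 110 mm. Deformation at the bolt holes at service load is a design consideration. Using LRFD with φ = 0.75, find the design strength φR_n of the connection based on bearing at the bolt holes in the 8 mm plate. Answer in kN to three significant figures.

Per bolt r_n = 1.2 l_c t F_u ≤ 2.4 d t F_u; upper limit = 2.4 × 27 × 8 × 470 / 1000 = 243.6 kN.
Edge bolt: l_c = 45 − 30/2 = 30 mm → 1.2 × 30 × 8 × 470 / 1000 = 135.4 → r_n = 135.4 kN.
Interior bolts: l_c = 110 − 30 = 80 mm → 1.2 × 80 × 8 × 470 / 1000 = 361 → r_n = 243.6 kN.
R_n = 1 × 135.4 + 1 × 243.6 = 379 kN.
Design strength φR_n = 0.75 × 379 = 284 kN.

284 kN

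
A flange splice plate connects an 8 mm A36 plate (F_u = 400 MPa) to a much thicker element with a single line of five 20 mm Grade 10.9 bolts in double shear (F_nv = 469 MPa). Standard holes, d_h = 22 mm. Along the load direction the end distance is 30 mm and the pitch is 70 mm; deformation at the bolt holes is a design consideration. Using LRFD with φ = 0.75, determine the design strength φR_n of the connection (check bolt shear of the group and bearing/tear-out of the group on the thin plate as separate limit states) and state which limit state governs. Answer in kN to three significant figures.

516 kN (bearing governs)

Bolt shear: A_b = π·20²/4 = 314.2 mm²; R_n = 469 × 314.2 × 5 × 2 / 1000 = 1473 kN → 0.75 × 1473 = 1110 kN.
Bearing (1.2 l_c t F_u ≤ 2.4 d t F_u): upper limit = 2.4·20·8·400 / 1000 = 153.6 kN.
  Edge l_c = 30 − 22/2 = 19 → r_n = 72.96 kN; interior l_c = 70 − 22 = 48 → r_n = 153.6 kN.
  R_n,bearing = 1·72.96 + 4·153.6 = 687.4 kN → 0.75 × 687.4 = 516 kN.
Bearing governs: 516 kN.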